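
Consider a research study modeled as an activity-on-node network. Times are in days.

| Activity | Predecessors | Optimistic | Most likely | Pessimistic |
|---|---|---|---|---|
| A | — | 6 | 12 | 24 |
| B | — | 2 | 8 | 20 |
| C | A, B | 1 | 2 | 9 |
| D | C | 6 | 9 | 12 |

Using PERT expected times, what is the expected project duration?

te_A = (6 + 4·12 + 24)/6 = 78/6 = 13
te_B = (2 + 4·8 + 20)/6 = 54/6 = 9
te_C = (1 + 4·2 + 9)/6 = 18/6 = 3
te_D = (6 + 4·9 + 12)/6 = 54/6 = 9

Forward pass:
ES_A = 0; EF_A = 13
ES_B = 0; EF_B = 9
ES_C = max(EF_A=13, EF_B=9) = 13; EF_C = 13+3 = 16
ES_D = 16; EF_D = 16+9 = 25
Expected project duration μ = 25 days. Critical path: A → C → D.

25 days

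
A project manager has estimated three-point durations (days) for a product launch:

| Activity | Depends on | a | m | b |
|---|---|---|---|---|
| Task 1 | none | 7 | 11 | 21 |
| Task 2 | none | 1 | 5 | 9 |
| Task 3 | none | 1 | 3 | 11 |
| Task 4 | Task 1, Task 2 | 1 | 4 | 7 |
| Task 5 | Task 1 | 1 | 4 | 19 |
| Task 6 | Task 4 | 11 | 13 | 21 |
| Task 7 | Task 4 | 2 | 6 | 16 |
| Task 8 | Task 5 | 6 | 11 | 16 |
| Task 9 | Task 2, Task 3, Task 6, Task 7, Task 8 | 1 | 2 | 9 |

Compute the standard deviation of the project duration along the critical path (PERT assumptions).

3.32 days

te_Task 1 = (7 + 4·11 + 21)/6 = 72/6 = 12; σ²_Task 1 = ((21−7)/6)² = 5.444
te_Task 2 = (1 + 4·5 + 9)/6 = 30/6 = 5; σ²_Task 2 = ((9−1)/6)² = 1.778
te_Task 3 = (1 + 4·3 + 11)/6 = 24/6 = 4; σ²_Task 3 = ((11−1)/6)² = 2.778
te_Task 4 = (1 + 4·4 + 7)/6 = 24/6 = 4; σ²_Task 4 = ((7−1)/6)² = 1.000
te_Task 5 = (1 + 4·4 + 19)/6 = 36/6 = 6; σ²_Task 5 = ((19−1)/6)² = 9.000
te_Task 6 = (11 + 4·13 + 21)/6 = 84/6 = 14; σ²_Task 6 = ((21−11)/6)² = 2.778
te_Task 7 = (2 + 4·6 + 16)/6 = 42/6 = 7; σ²_Task 7 = ((16−2)/6)² = 5.444
te_Task 8 = (6 + 4·11 + 16)/6 = 66/6 = 11; σ²_Task 8 = ((16−6)/6)² = 2.778
te_Task 9 = (1 + 4·2 + 9)/6 = 18/6 = 3; σ²_Task 9 = ((9−1)/6)² = 1.778

Forward pass:
ES_Task 1 = 0; EF_Task 1 = 12
ES_Task 2 = 0; EF_Task 2 = 5
ES_Task 3 = 0; EF_Task 3 = 4
ES_Task 4 = max(EF_Task 1=12, EF_Task 2=5) = 12; EF_Task 4 = 12+4 = 16
ES_Task 5 = 12; EF_Task 5 = 12+6 = 18
ES_Task 6 = 16; EF_Task 6 = 16+14 = 30
ES_Task 7 = 16; EF_Task 7 = 16+7 = 23
ES_Task 8 = 18; EF_Task 8 = 18+11 = 29
ES_Task 9 = max(EF_Task 2=5, EF_Task 3=4, EF_Task 6=30, EF_Task 7=23, EF_Task 8=29) = 30; EF_Task 9 = 30+3 = 33
Expected project duration μ = 33 days. Critical path: Task 1 → Task 4 → Task 6 → Task 9.

Variance along critical path = 5.444 + 1.000 + 2.778 + 1.778 = 11.000
σ = √11.000 = 3.317 days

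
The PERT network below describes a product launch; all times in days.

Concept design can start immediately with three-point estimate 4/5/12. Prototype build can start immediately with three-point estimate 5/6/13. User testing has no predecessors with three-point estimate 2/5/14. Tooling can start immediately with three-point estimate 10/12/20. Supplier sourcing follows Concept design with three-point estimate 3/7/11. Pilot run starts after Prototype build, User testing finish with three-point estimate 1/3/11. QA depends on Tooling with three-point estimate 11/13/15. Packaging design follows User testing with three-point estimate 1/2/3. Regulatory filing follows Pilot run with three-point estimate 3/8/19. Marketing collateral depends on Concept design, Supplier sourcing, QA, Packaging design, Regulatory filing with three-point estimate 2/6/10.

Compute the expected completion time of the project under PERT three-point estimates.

te_Concept design = (4 + 4·5 + 12)/6 = 36/6 = 6
te_Prototype build = (5 + 4·6 + 13)/6 = 42/6 = 7
te_User testing = (2 + 4·5 + 14)/6 = 36/6 = 6
te_Tooling = (10 + 4·12 + 20)/6 = 78/6 = 13
te_Supplier sourcing = (3 + 4·7 + 11)/6 = 42/6 = 7
te_Pilot run = (1 + 4·3 + 11)/6 = 24/6 = 4
te_QA = (11 + 4·13 + 15)/6 = 78/6 = 13
te_Packaging design = (1 + 4·2 + 3)/6 = 12/6 = 2
te_Regulatory filing = (3 + 4·8 + 19)/6 = 54/6 = 9
te_Marketing collateral = (2 + 4·6 + 10)/6 = 36/6 = 6

Forward pass:
ES_Concept design = 0; EF_Concept design = 6
ES_Prototype build = 0; EF_Prototype build = 7
ES_User testing = 0; EF_User testing = 6
ES_Tooling = 0; EF_Tooling = 13
ES_Supplier sourcing = 6; EF_Supplier sourcing = 6+7 = 13
ES_Pilot run = max(EF_Prototype build=7, EF_User testing=6) = 7; EF_Pilot run = 7+4 = 11
ES_QA = 13; EF_QA = 13+13 = 26
ES_Packaging design = 6; EF_Packaging design = 6+2 = 8
ES_Regulatory filing = 11; EF_Regulatory filing = 11+9 = 20
ES_Marketing collateral = max(EF_Concept design=6, EF_Supplier sourcing=13, EF_QA=26, EF_Packaging design=8, EF_Regulatory filing=20) = 26; EF_Marketing collateral = 26+6 = 32
Expected project duration μ = 32 days. Critical path: Tooling → QA → Marketing collateral.

32 days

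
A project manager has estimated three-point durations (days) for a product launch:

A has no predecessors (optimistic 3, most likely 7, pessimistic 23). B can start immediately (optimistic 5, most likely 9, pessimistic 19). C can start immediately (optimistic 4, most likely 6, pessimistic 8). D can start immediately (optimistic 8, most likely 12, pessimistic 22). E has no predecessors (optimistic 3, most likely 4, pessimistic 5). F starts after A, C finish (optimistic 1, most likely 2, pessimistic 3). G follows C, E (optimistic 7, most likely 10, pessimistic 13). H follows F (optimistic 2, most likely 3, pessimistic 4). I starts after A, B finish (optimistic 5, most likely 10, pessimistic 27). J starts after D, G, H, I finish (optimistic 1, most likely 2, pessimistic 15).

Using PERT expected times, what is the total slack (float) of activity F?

8 days

te_A = (3 + 4·7 + 23)/6 = 54/6 = 9
te_B = (5 + 4·9 + 19)/6 = 60/6 = 10
te_C = (4 + 4·6 + 8)/6 = 36/6 = 6
te_D = (8 + 4·12 + 22)/6 = 78/6 = 13
te_E = (3 + 4·4 + 5)/6 = 24/6 = 4
te_F = (1 + 4·2 + 3)/6 = 12/6 = 2
te_G = (7 + 4·10 + 13)/6 = 60/6 = 10
te_H = (2 + 4·3 + 4)/6 = 18/6 = 3
te_I = (5 + 4·10 + 27)/6 = 72/6 = 12
te_J = (1 + 4·2 + 15)/6 = 24/6 = 4

Forward pass:
ES_A = 0; EF_A = 9
ES_B = 0; EF_B = 10
ES_C = 0; EF_C = 6
ES_D = 0; EF_D = 13
ES_E = 0; EF_E = 4
ES_F = max(EF_A=9, EF_C=6) = 9; EF_F = 9+2 = 11
ES_G = max(EF_C=6, EF_E=4) = 6; EF_G = 6+10 = 16
ES_H = 11; EF_H = 11+3 = 14
ES_I = max(EF_A=9, EF_B=10) = 10; EF_I = 10+12 = 22
ES_J = max(EF_D=13, EF_G=16, EF_H=14, EF_I=22) = 22; EF_J = 22+4 = 26
Expected project duration μ = 26 days. Critical path: B → I → J.

Backward pass:
LF_J = 26; LS_J = 26−4 = 22
LF_I = LS_J = 22; LS_I = 22−12 = 10
LF_H = LS_J = 22; LS_H = 22−3 = 19
LF_G = LS_J = 22; LS_G = 22−10 = 12
LF_F = LS_H = 19; LS_F = 19−2 = 17
LF_E = LS_G = 12; LS_E = 12−4 = 8
LF_D = LS_J = 22; LS_D = 22−13 = 9
LF_C = min(LS_F=17, LS_G=12) = 12; LS_C = 12−6 = 6
LF_B = LS_I = 10; LS_B = 10−10 = 0
LF_A = min(LS_F=17, LS_I=10) = 10; LS_A = 10−9 = 1
Slack_F = LS_F − ES_F = 17 − 9 = 8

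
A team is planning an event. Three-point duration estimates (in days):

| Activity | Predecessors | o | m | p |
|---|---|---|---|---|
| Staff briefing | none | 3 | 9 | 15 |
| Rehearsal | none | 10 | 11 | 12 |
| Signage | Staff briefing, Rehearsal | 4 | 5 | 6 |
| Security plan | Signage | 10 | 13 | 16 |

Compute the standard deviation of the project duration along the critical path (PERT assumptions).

1.11 days

te_Staff briefing = (3 + 4·9 + 15)/6 = 54/6 = 9; σ²_Staff briefing = ((15−3)/6)² = 4.000
te_Rehearsal = (10 + 4·11 + 12)/6 = 66/6 = 11; σ²_Rehearsal = ((12−10)/6)² = 0.111
te_Signage = (4 + 4·5 + 6)/6 = 30/6 = 5; σ²_Signage = ((6−4)/6)² = 0.111
te_Security plan = (10 + 4·13 + 16)/6 = 78/6 = 13; σ²_Security plan = ((16−10)/6)² = 1.000

Forward pass:
ES_Staff briefing = 0; EF_Staff briefing = 9
ES_Rehearsal = 0; EF_Rehearsal = 11
ES_Signage = max(EF_Staff briefing=9, EF_Rehearsal=11) = 11; EF_Signage = 11+5 = 16
ES_Security plan = 16; EF_Security plan = 16+13 = 29
Expected project duration μ = 29 days. Critical path: Rehearsal → Signage → Security plan.

Variance along critical path = 0.111 + 0.111 + 1.000 = 1.222
σ = √1.222 = 1.106 days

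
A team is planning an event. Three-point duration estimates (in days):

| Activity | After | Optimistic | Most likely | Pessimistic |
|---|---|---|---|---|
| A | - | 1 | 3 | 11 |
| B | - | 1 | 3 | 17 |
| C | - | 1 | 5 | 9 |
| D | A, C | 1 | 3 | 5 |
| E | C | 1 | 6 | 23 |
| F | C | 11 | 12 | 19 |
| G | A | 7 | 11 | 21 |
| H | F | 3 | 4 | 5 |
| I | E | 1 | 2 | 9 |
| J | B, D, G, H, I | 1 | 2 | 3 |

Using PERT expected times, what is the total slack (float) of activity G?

6 days

te_A = (1 + 4·3 + 11)/6 = 24/6 = 4
te_B = (1 + 4·3 + 17)/6 = 30/6 = 5
te_C = (1 + 4·5 + 9)/6 = 30/6 = 5
te_D = (1 + 4·3 + 5)/6 = 18/6 = 3
te_E = (1 + 4·6 + 23)/6 = 48/6 = 8
te_F = (11 + 4·12 + 19)/6 = 78/6 = 13
te_G = (7 + 4·11 + 21)/6 = 72/6 = 12
te_H = (3 + 4·4 + 5)/6 = 24/6 = 4
te_I = (1 + 4·2 + 9)/6 = 18/6 = 3
te_J = (1 + 4·2 + 3)/6 = 12/6 = 2

Forward pass:
ES_A = 0; EF_A = 4
ES_B = 0; EF_B = 5
ES_C = 0; EF_C = 5
ES_D = max(EF_A=4, EF_C=5) = 5; EF_D = 5+3 = 8
ES_E = 5; EF_E = 5+8 = 13
ES_F = 5; EF_F = 5+13 = 18
ES_G = 4; EF_G = 4+12 = 16
ES_H = 18; EF_H = 18+4 = 22
ES_I = 13; EF_I = 13+3 = 16
ES_J = max(EF_B=5, EF_D=8, EF_G=16, EF_H=22, EF_I=16) = 22; EF_J = 22+2 = 24
Expected project duration μ = 24 days. Critical path: C → F → H → J.

Backward pass:
LF_J = 24; LS_J = 24−2 = 22
LF_I = LS_J = 22; LS_I = 22−3 = 19
LF_H = LS_J = 22; LS_H = 22−4 = 18
LF_G = LS_J = 22; LS_G = 22−12 = 10
LF_F = LS_H = 18; LS_F = 18−13 = 5
LF_E = LS_I = 19; LS_E = 19−8 = 11
LF_D = LS_J = 22; LS_D = 22−3 = 19
LF_C = min(LS_D=19, LS_E=11, LS_F=5) = 5; LS_C = 5−5 = 0
LF_B = LS_J = 22; LS_B = 22−5 = 17
LF_A = min(LS_D=19, LS_G=10) = 10; LS_A = 10−4 = 6
Slack_G = LS_G − ES_G = 10 − 4 = 6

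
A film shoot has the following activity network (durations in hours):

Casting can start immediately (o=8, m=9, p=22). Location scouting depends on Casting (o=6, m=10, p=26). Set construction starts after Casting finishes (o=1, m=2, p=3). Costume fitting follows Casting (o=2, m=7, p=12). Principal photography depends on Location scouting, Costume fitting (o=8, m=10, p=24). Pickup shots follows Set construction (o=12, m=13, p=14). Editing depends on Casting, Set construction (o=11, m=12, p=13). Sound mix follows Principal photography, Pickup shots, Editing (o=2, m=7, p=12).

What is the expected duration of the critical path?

42 hours

te_Casting = (8 + 4·9 + 22)/6 = 66/6 = 11
te_Location scouting = (6 + 4·10 + 26)/6 = 72/6 = 12
te_Set construction = (1 + 4·2 + 3)/6 = 12/6 = 2
te_Costume fitting = (2 + 4·7 + 12)/6 = 42/6 = 7
te_Principal photography = (8 + 4·10 + 24)/6 = 72/6 = 12
te_Pickup shots = (12 + 4·13 + 14)/6 = 78/6 = 13
te_Editing = (11 + 4·12 + 13)/6 = 72/6 = 12
te_Sound mix = (2 + 4·7 + 12)/6 = 42/6 = 7

Forward pass:
ES_Casting = 0; EF_Casting = 11
ES_Location scouting = 11; EF_Location scouting = 11+12 = 23
ES_Set construction = 11; EF_Set construction = 11+2 = 13
ES_Costume fitting = 11; EF_Costume fitting = 11+7 = 18
ES_Principal photography = max(EF_Location scouting=23, EF_Costume fitting=18) = 23; EF_Principal photography = 23+12 = 35
ES_Pickup shots = 13; EF_Pickup shots = 13+13 = 26
ES_Editing = max(EF_Casting=11, EF_Set construction=13) = 13; EF_Editing = 13+12 = 25
ES_Sound mix = max(EF_Principal photography=35, EF_Pickup shots=26, EF_Editing=25) = 35; EF_Sound mix = 35+7 = 42
Expected project duration μ = 42 hours. Critical path: Casting → Location scouting → Principal photography → Sound mix.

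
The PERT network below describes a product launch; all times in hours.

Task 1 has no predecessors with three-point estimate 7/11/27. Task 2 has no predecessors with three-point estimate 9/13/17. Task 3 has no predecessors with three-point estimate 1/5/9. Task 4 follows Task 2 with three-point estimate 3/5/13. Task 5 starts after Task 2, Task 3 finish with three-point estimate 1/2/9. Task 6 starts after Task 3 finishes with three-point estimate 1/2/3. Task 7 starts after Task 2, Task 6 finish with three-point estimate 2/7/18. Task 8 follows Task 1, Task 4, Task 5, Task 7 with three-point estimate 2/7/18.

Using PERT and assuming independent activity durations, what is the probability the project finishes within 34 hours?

0.894

te_Task 1 = (7 + 4·11 + 27)/6 = 78/6 = 13; σ²_Task 1 = ((27−7)/6)² = 11.111
te_Task 2 = (9 + 4·13 + 17)/6 = 78/6 = 13; σ²_Task 2 = ((17−9)/6)² = 1.778
te_Task 3 = (1 + 4·5 + 9)/6 = 30/6 = 5; σ²_Task 3 = ((9−1)/6)² = 1.778
te_Task 4 = (3 + 4·5 + 13)/6 = 36/6 = 6; σ²_Task 4 = ((13−3)/6)² = 2.778
te_Task 5 = (1 + 4·2 + 9)/6 = 18/6 = 3; σ²_Task 5 = ((9−1)/6)² = 1.778
te_Task 6 = (1 + 4·2 + 3)/6 = 12/6 = 2; σ²_Task 6 = ((3−1)/6)² = 0.111
te_Task 7 = (2 + 4·7 + 18)/6 = 48/6 = 8; σ²_Task 7 = ((18−2)/6)² = 7.111
te_Task 8 = (2 + 4·7 + 18)/6 = 48/6 = 8; σ²_Task 8 = ((18−2)/6)² = 7.111

Forward pass:
ES_Task 1 = 0; EF_Task 1 = 13
ES_Task 2 = 0; EF_Task 2 = 13
ES_Task 3 = 0; EF_Task 3 = 5
ES_Task 4 = 13; EF_Task 4 = 13+6 = 19
ES_Task 5 = max(EF_Task 2=13, EF_Task 3=5) = 13; EF_Task 5 = 13+3 = 16
ES_Task 6 = 5; EF_Task 6 = 5+2 = 7
ES_Task 7 = max(EF_Task 2=13, EF_Task 6=7) = 13; EF_Task 7 = 13+8 = 21
ES_Task 8 = max(EF_Task 1=13, EF_Task 4=19, EF_Task 5=16, EF_Task 7=21) = 21; EF_Task 8 = 21+8 = 29
Expected project duration μ = 29 hours. Critical path: Task 2 → Task 7 → Task 8.

Variance along critical path = 1.778 + 7.111 + 7.111 = 16.000; σ = √16.000 = 4.000 hours.
Z = (34 − 29) / 4.000 = 1.250
P(T ≤ 34) = Φ(1.250) ≈ 0.894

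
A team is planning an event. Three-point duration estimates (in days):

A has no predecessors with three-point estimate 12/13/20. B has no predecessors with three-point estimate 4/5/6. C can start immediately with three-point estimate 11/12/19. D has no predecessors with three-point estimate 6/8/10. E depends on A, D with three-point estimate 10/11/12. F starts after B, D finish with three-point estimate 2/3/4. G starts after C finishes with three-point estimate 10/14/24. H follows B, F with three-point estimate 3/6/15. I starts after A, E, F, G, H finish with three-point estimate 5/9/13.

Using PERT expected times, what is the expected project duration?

te_A = (12 + 4·13 + 20)/6 = 84/6 = 14
te_B = (4 + 4·5 + 6)/6 = 30/6 = 5
te_C = (11 + 4·12 + 19)/6 = 78/6 = 13
te_D = (6 + 4·8 + 10)/6 = 48/6 = 8
te_E = (10 + 4·11 + 12)/6 = 66/6 = 11
te_F = (2 + 4·3 + 4)/6 = 18/6 = 3
te_G = (10 + 4·14 + 24)/6 = 90/6 = 15
te_H = (3 + 4·6 + 15)/6 = 42/6 = 7
te_I = (5 + 4·9 + 13)/6 = 54/6 = 9

Forward pass:
ES_A = 0; EF_A = 14
ES_B = 0; EF_B = 5
ES_C = 0; EF_C = 13
ES_D = 0; EF_D = 8
ES_E = max(EF_A=14, EF_D=8) = 14; EF_E = 14+11 = 25
ES_F = max(EF_B=5, EF_D=8) = 8; EF_F = 8+3 = 11
ES_G = 13; EF_G = 13+15 = 28
ES_H = max(EF_B=5, EF_F=11) = 11; EF_H = 11+7 = 18
ES_I = max(EF_A=14, EF_E=25, EF_F=11, EF_G=28, EF_H=18) = 28; EF_I = 28+9 = 37
Expected project duration μ = 37 days. Critical path: C → G → I.

37 days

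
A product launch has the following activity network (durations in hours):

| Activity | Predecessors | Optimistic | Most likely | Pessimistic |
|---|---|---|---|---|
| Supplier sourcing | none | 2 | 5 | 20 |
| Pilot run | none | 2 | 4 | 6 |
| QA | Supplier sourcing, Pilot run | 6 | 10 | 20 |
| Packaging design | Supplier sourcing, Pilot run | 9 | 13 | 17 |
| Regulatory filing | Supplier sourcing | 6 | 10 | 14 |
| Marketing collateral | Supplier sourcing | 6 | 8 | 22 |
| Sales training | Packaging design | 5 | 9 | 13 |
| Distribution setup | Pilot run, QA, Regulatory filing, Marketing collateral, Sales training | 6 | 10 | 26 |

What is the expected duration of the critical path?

41 hours

te_Supplier sourcing = (2 + 4·5 + 20)/6 = 42/6 = 7
te_Pilot run = (2 + 4·4 + 6)/6 = 24/6 = 4
te_QA = (6 + 4·10 + 20)/6 = 66/6 = 11
te_Packaging design = (9 + 4·13 + 17)/6 = 78/6 = 13
te_Regulatory filing = (6 + 4·10 + 14)/6 = 60/6 = 10
te_Marketing collateral = (6 + 4·8 + 22)/6 = 60/6 = 10
te_Sales training = (5 + 4·9 + 13)/6 = 54/6 = 9
te_Distribution setup = (6 + 4·10 + 26)/6 = 72/6 = 12

Forward pass:
ES_Supplier sourcing = 0; EF_Supplier sourcing = 7
ES_Pilot run = 0; EF_Pilot run = 4
ES_QA = max(EF_Supplier sourcing=7, EF_Pilot run=4) = 7; EF_QA = 7+11 = 18
ES_Packaging design = max(EF_Supplier sourcing=7, EF_Pilot run=4) = 7; EF_Packaging design = 7+13 = 20
ES_Regulatory filing = 7; EF_Regulatory filing = 7+10 = 17
ES_Marketing collateral = 7; EF_Marketing collateral = 7+10 = 17
ES_Sales training = 20; EF_Sales training = 20+9 = 29
ES_Distribution setup = max(EF_Pilot run=4, EF_QA=18, EF_Regulatory filing=17, EF_Marketing collateral=17, EF_Sales training=29) = 29; EF_Distribution setup = 29+12 = 41
Expected project duration μ = 41 hours. Critical path: Supplier sourcing → Packaging design → Sales training → Distribution setup.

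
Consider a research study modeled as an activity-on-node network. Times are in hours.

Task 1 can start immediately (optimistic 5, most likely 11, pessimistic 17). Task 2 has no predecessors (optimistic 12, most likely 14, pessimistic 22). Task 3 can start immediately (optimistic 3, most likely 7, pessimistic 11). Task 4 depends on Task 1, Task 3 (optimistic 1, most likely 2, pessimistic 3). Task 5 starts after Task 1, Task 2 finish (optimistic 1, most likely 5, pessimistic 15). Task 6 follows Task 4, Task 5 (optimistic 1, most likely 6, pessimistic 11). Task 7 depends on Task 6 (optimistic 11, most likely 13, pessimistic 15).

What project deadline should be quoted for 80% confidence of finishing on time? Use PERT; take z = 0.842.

te_Task 1 = (5 + 4·11 + 17)/6 = 66/6 = 11; σ²_Task 1 = ((17−5)/6)² = 4.000
te_Task 2 = (12 + 4·14 + 22)/6 = 90/6 = 15; σ²_Task 2 = ((22−12)/6)² = 2.778
te_Task 3 = (3 + 4·7 + 11)/6 = 42/6 = 7; σ²_Task 3 = ((11−3)/6)² = 1.778
te_Task 4 = (1 + 4·2 + 3)/6 = 12/6 = 2; σ²_Task 4 = ((3−1)/6)² = 0.111
te_Task 5 = (1 + 4·5 + 15)/6 = 36/6 = 6; σ²_Task 5 = ((15−1)/6)² = 5.444
te_Task 6 = (1 + 4·6 + 11)/6 = 36/6 = 6; σ²_Task 6 = ((11−1)/6)² = 2.778
te_Task 7 = (11 + 4·13 + 15)/6 = 78/6 = 13; σ²_Task 7 = ((15−11)/6)² = 0.444

Forward pass:
ES_Task 1 = 0; EF_Task 1 = 11
ES_Task 2 = 0; EF_Task 2 = 15
ES_Task 3 = 0; EF_Task 3 = 7
ES_Task 4 = max(EF_Task 1=11, EF_Task 3=7) = 11; EF_Task 4 = 11+2 = 13
ES_Task 5 = max(EF_Task 1=11, EF_Task 2=15) = 15; EF_Task 5 = 15+6 = 21
ES_Task 6 = max(EF_Task 4=13, EF_Task 5=21) = 21; EF_Task 6 = 21+6 = 27
ES_Task 7 = 27; EF_Task 7 = 27+13 = 40
Expected project duration μ = 40 hours. Critical path: Task 2 → Task 5 → Task 6 → Task 7.

Variance along critical path = 2.778 + 5.444 + 2.778 + 0.444 = 11.444; σ = 3.383 hours.
D = μ + z·σ = 40 + 0.842·3.383 = 42.8 hours

42.8 hours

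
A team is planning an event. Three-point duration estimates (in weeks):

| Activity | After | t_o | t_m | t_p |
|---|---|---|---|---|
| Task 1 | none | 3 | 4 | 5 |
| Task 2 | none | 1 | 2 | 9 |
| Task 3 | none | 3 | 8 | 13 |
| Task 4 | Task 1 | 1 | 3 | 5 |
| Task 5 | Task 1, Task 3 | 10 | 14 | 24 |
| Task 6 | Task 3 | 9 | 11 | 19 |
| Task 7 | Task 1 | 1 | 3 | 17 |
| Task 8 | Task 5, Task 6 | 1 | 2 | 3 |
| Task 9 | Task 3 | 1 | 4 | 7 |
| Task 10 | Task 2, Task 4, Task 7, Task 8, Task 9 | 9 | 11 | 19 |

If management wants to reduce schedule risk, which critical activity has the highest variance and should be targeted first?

Task 5

te_Task 1 = (3 + 4·4 + 5)/6 = 24/6 = 4; σ²_Task 1 = ((5−3)/6)² = 0.111
te_Task 2 = (1 + 4·2 + 9)/6 = 18/6 = 3; σ²_Task 2 = ((9−1)/6)² = 1.778
te_Task 3 = (3 + 4·8 + 13)/6 = 48/6 = 8; σ²_Task 3 = ((13−3)/6)² = 2.778
te_Task 4 = (1 + 4·3 + 5)/6 = 18/6 = 3; σ²_Task 4 = ((5−1)/6)² = 0.444
te_Task 5 = (10 + 4·14 + 24)/6 = 90/6 = 15; σ²_Task 5 = ((24−10)/6)² = 5.444
te_Task 6 = (9 + 4·11 + 19)/6 = 72/6 = 12; σ²_Task 6 = ((19−9)/6)² = 2.778
te_Task 7 = (1 + 4·3 + 17)/6 = 30/6 = 5; σ²_Task 7 = ((17−1)/6)² = 7.111
te_Task 8 = (1 + 4·2 + 3)/6 = 12/6 = 2; σ²_Task 8 = ((3−1)/6)² = 0.111
te_Task 9 = (1 + 4·4 + 7)/6 = 24/6 = 4; σ²_Task 9 = ((7−1)/6)² = 1.000
te_Task 10 = (9 + 4·11 + 19)/6 = 72/6 = 12; σ²_Task 10 = ((19−9)/6)² = 2.778

Forward pass:
ES_Task 1 = 0; EF_Task 1 = 4
ES_Task 2 = 0; EF_Task 2 = 3
ES_Task 3 = 0; EF_Task 3 = 8
ES_Task 4 = 4; EF_Task 4 = 4+3 = 7
ES_Task 5 = max(EF_Task 1=4, EF_Task 3=8) = 8; EF_Task 5 = 8+15 = 23
ES_Task 6 = 8; EF_Task 6 = 8+12 = 20
ES_Task 7 = 4; EF_Task 7 = 4+5 = 9
ES_Task 8 = max(EF_Task 5=23, EF_Task 6=20) = 23; EF_Task 8 = 23+2 = 25
ES_Task 9 = 8; EF_Task 9 = 8+4 = 12
ES_Task 10 = max(EF_Task 2=3, EF_Task 4=7, EF_Task 7=9, EF_Task 8=25, EF_Task 9=12) = 25; EF_Task 10 = 25+12 = 37
Expected project duration μ = 37 weeks. Critical path: Task 3 → Task 5 → Task 8 → Task 10.

Variances on critical path: σ²_Task 3=2.778, σ²_Task 5=5.444, σ²_Task 8=0.111, σ²_Task 10=2.778.
Largest is σ²_Task 5 = 5.444.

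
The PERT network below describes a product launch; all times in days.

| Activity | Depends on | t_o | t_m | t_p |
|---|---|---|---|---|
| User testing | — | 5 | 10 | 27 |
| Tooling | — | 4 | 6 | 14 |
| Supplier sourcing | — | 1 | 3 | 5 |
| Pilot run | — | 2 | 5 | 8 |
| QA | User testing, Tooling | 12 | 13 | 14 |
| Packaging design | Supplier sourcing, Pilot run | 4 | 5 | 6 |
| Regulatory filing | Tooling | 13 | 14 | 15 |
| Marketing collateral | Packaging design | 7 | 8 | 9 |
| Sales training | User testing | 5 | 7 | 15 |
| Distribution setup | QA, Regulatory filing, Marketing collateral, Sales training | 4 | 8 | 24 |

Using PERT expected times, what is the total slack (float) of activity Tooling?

4 days

te_User testing = (5 + 4·10 + 27)/6 = 72/6 = 12
te_Tooling = (4 + 4·6 + 14)/6 = 42/6 = 7
te_Supplier sourcing = (1 + 4·3 + 5)/6 = 18/6 = 3
te_Pilot run = (2 + 4·5 + 8)/6 = 30/6 = 5
te_QA = (12 + 4·13 + 14)/6 = 78/6 = 13
te_Packaging design = (4 + 4·5 + 6)/6 = 30/6 = 5
te_Regulatory filing = (13 + 4·14 + 15)/6 = 84/6 = 14
te_Marketing collateral = (7 + 4·8 + 9)/6 = 48/6 = 8
te_Sales training = (5 + 4·7 + 15)/6 = 48/6 = 8
te_Distribution setup = (4 + 4·8 + 24)/6 = 60/6 = 10

Forward pass:
ES_User testing = 0; EF_User testing = 12
ES_Tooling = 0; EF_Tooling = 7
ES_Supplier sourcing = 0; EF_Supplier sourcing = 3
ES_Pilot run = 0; EF_Pilot run = 5
ES_QA = max(EF_User testing=12, EF_Tooling=7) = 12; EF_QA = 12+13 = 25
ES_Packaging design = max(EF_Supplier sourcing=3, EF_Pilot run=5) = 5; EF_Packaging design = 5+5 = 10
ES_Regulatory filing = 7; EF_Regulatory filing = 7+14 = 21
ES_Marketing collateral = 10; EF_Marketing collateral = 10+8 = 18
ES_Sales training = 12; EF_Sales training = 12+8 = 20
ES_Distribution setup = max(EF_QA=25, EF_Regulatory filing=21, EF_Marketing collateral=18, EF_Sales training=20) = 25; EF_Distribution setup = 25+10 = 35
Expected project duration μ = 35 days. Critical path: User testing → QA → Distribution setup.

Backward pass:
LF_Distribution setup = 35; LS_Distribution setup = 35−10 = 25
LF_Sales training = LS_Distribution setup = 25; LS_Sales training = 25−8 = 17
LF_Marketing collateral = LS_Distribution setup = 25; LS_Marketing collateral = 25−8 = 17
LF_Regulatory filing = LS_Distribution setup = 25; LS_Regulatory filing = 25−14 = 11
LF_Packaging design = LS_Marketing collateral = 17; LS_Packaging design = 17−5 = 12
LF_QA = LS_Distribution setup = 25; LS_QA = 25−13 = 12
LF_Pilot run = LS_Packaging design = 12; LS_Pilot run = 12−5 = 7
LF_Supplier sourcing = LS_Packaging design = 12; LS_Supplier sourcing = 12−3 = 9
LF_Tooling = min(LS_QA=12, LS_Regulatory filing=11) = 11; LS_Tooling = 11−7 = 4
LF_User testing = min(LS_QA=12, LS_Sales training=17) = 12; LS_User testing = 12−12 = 0
Slack_Tooling = LS_Tooling − ES_Tooling = 4 − 0 = 4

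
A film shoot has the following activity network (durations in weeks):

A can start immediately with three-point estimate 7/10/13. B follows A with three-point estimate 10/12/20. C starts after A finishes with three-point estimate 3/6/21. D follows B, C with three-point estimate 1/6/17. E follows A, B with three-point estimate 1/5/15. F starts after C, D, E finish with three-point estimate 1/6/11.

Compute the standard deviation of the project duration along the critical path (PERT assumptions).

te_A = (7 + 4·10 + 13)/6 = 60/6 = 10; σ²_A = ((13−7)/6)² = 1.000
te_B = (10 + 4·12 + 20)/6 = 78/6 = 13; σ²_B = ((20−10)/6)² = 2.778
te_C = (3 + 4·6 + 21)/6 = 48/6 = 8; σ²_C = ((21−3)/6)² = 9.000
te_D = (1 + 4·6 + 17)/6 = 42/6 = 7; σ²_D = ((17−1)/6)² = 7.111
te_E = (1 + 4·5 + 15)/6 = 36/6 = 6; σ²_E = ((15−1)/6)² = 5.444
te_F = (1 + 4·6 + 11)/6 = 36/6 = 6; σ²_F = ((11−1)/6)² = 2.778

Forward pass:
ES_A = 0; EF_A = 10
ES_B = 10; EF_B = 10+13 = 23
ES_C = 10; EF_C = 10+8 = 18
ES_D = max(EF_B=23, EF_C=18) = 23; EF_D = 23+7 = 30
ES_E = max(EF_A=10, EF_B=23) = 23; EF_E = 23+6 = 29
ES_F = max(EF_C=18, EF_D=30, EF_E=29) = 30; EF_F = 30+6 = 36
Expected project duration μ = 36 weeks. Critical path: A → B → D → F.

Variance along critical path = 1.000 + 2.778 + 7.111 + 2.778 = 13.667
σ = √13.667 = 3.697 weeks

3.70 weeks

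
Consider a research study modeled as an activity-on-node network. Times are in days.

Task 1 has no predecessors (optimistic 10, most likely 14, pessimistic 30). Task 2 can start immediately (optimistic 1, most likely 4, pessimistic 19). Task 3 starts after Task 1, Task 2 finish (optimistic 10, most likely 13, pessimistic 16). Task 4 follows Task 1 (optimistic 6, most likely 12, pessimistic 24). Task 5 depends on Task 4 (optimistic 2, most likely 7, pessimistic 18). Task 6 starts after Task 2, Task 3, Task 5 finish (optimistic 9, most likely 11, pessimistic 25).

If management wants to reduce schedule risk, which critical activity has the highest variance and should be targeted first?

Task 1

te_Task 1 = (10 + 4·14 + 30)/6 = 96/6 = 16; σ²_Task 1 = ((30−10)/6)² = 11.111
te_Task 2 = (1 + 4·4 + 19)/6 = 36/6 = 6; σ²_Task 2 = ((19−1)/6)² = 9.000
te_Task 3 = (10 + 4·13 + 16)/6 = 78/6 = 13; σ²_Task 3 = ((16−10)/6)² = 1.000
te_Task 4 = (6 + 4·12 + 24)/6 = 78/6 = 13; σ²_Task 4 = ((24−6)/6)² = 9.000
te_Task 5 = (2 + 4·7 + 18)/6 = 48/6 = 8; σ²_Task 5 = ((18−2)/6)² = 7.111
te_Task 6 = (9 + 4·11 + 25)/6 = 78/6 = 13; σ²_Task 6 = ((25−9)/6)² = 7.111

Forward pass:
ES_Task 1 = 0; EF_Task 1 = 16
ES_Task 2 = 0; EF_Task 2 = 6
ES_Task 3 = max(EF_Task 1=16, EF_Task 2=6) = 16; EF_Task 3 = 16+13 = 29
ES_Task 4 = 16; EF_Task 4 = 16+13 = 29
ES_Task 5 = 29; EF_Task 5 = 29+8 = 37
ES_Task 6 = max(EF_Task 2=6, EF_Task 3=29, EF_Task 5=37) = 37; EF_Task 6 = 37+13 = 50
Expected project duration μ = 50 days. Critical path: Task 1 → Task 4 → Task 5 → Task 6.

Variances on critical path: σ²_Task 1=11.111, σ²_Task 4=9.000, σ²_Task 5=7.111, σ²_Task 6=7.111.
Largest is σ²_Task 1 = 11.111.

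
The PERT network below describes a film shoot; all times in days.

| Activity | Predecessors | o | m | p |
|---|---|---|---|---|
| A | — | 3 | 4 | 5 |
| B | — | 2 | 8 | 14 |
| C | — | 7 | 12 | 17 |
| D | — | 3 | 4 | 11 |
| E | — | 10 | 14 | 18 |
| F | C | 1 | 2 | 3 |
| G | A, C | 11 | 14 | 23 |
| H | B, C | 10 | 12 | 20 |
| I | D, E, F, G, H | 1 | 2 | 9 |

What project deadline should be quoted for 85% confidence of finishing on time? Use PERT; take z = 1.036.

te_A = (3 + 4·4 + 5)/6 = 24/6 = 4; σ²_A = ((5−3)/6)² = 0.111
te_B = (2 + 4·8 + 14)/6 = 48/6 = 8; σ²_B = ((14−2)/6)² = 4.000
te_C = (7 + 4·12 + 17)/6 = 72/6 = 12; σ²_C = ((17−7)/6)² = 2.778
te_D = (3 + 4·4 + 11)/6 = 30/6 = 5; σ²_D = ((11−3)/6)² = 1.778
te_E = (10 + 4·14 + 18)/6 = 84/6 = 14; σ²_E = ((18−10)/6)² = 1.778
te_F = (1 + 4·2 + 3)/6 = 12/6 = 2; σ²_F = ((3−1)/6)² = 0.111
te_G = (11 + 4·14 + 23)/6 = 90/6 = 15; σ²_G = ((23−11)/6)² = 4.000
te_H = (10 + 4·12 + 20)/6 = 78/6 = 13; σ²_H = ((20−10)/6)² = 2.778
te_I = (1 + 4·2 + 9)/6 = 18/6 = 3; σ²_I = ((9−1)/6)² = 1.778

Forward pass:
ES_A = 0; EF_A = 4
ES_B = 0; EF_B = 8
ES_C = 0; EF_C = 12
ES_D = 0; EF_D = 5
ES_E = 0; EF_E = 14
ES_F = 12; EF_F = 12+2 = 14
ES_G = max(EF_A=4, EF_C=12) = 12; EF_G = 12+15 = 27
ES_H = max(EF_B=8, EF_C=12) = 12; EF_H = 12+13 = 25
ES_I = max(EF_D=5, EF_E=14, EF_F=14, EF_G=27, EF_H=25) = 27; EF_I = 27+3 = 30
Expected project duration μ = 30 days. Critical path: C → G → I.

Variance along critical path = 2.778 + 4.000 + 1.778 = 8.556; σ = 2.925 days.
D = μ + z·σ = 30 + 1.036·2.925 = 33.0 days

33.0 days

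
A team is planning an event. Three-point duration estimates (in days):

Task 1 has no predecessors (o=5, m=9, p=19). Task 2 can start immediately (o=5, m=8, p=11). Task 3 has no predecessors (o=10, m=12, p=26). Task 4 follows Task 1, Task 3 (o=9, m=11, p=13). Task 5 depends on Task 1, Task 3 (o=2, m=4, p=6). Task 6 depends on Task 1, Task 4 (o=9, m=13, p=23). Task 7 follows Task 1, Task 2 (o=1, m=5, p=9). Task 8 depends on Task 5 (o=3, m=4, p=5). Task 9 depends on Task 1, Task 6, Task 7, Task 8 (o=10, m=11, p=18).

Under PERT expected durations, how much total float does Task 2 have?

te_Task 1 = (5 + 4·9 + 19)/6 = 60/6 = 10
te_Task 2 = (5 + 4·8 + 11)/6 = 48/6 = 8
te_Task 3 = (10 + 4·12 + 26)/6 = 84/6 = 14
te_Task 4 = (9 + 4·11 + 13)/6 = 66/6 = 11
te_Task 5 = (2 + 4·4 + 6)/6 = 24/6 = 4
te_Task 6 = (9 + 4·13 + 23)/6 = 84/6 = 14
te_Task 7 = (1 + 4·5 + 9)/6 = 30/6 = 5
te_Task 8 = (3 + 4·4 + 5)/6 = 24/6 = 4
te_Task 9 = (10 + 4·11 + 18)/6 = 72/6 = 12

Forward pass:
ES_Task 1 = 0; EF_Task 1 = 10
ES_Task 2 = 0; EF_Task 2 = 8
ES_Task 3 = 0; EF_Task 3 = 14
ES_Task 4 = max(EF_Task 1=10, EF_Task 3=14) = 14; EF_Task 4 = 14+11 = 25
ES_Task 5 = max(EF_Task 1=10, EF_Task 3=14) = 14; EF_Task 5 = 14+4 = 18
ES_Task 6 = max(EF_Task 1=10, EF_Task 4=25) = 25; EF_Task 6 = 25+14 = 39
ES_Task 7 = max(EF_Task 1=10, EF_Task 2=8) = 10; EF_Task 7 = 10+5 = 15
ES_Task 8 = 18; EF_Task 8 = 18+4 = 22
ES_Task 9 = max(EF_Task 1=10, EF_Task 6=39, EF_Task 7=15, EF_Task 8=22) = 39; EF_Task 9 = 39+12 = 51
Expected project duration μ = 51 days. Critical path: Task 3 → Task 4 → Task 6 → Task 9.

Backward pass:
LF_Task 9 = 51; LS_Task 9 = 51−12 = 39
LF_Task 8 = LS_Task 9 = 39; LS_Task 8 = 39−4 = 35
LF_Task 7 = LS_Task 9 = 39; LS_Task 7 = 39−5 = 34
LF_Task 6 = LS_Task 9 = 39; LS_Task 6 = 39−14 = 25
LF_Task 5 = LS_Task 8 = 35; LS_Task 5 = 35−4 = 31
LF_Task 4 = LS_Task 6 = 25; LS_Task 4 = 25−11 = 14
LF_Task 3 = min(LS_Task 4=14, LS_Task 5=31) = 14; LS_Task 3 = 14−14 = 0
LF_Task 2 = LS_Task 7 = 34; LS_Task 2 = 34−8 = 26
LF_Task 1 = min(LS_Task 4=14, LS_Task 5=31, LS_Task 6=25, LS_Task 7=34, LS_Task 9=39) = 14; LS_Task 1 = 14−10 = 4
Slack_Task 2 = LS_Task 2 − ES_Task 2 = 26 − 0 = 26

26 days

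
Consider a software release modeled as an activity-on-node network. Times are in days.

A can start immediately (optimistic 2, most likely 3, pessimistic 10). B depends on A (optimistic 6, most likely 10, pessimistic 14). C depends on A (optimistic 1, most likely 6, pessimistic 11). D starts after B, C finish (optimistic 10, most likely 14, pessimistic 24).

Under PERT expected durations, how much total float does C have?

4 days

te_A = (2 + 4·3 + 10)/6 = 24/6 = 4
te_B = (6 + 4·10 + 14)/6 = 60/6 = 10
te_C = (1 + 4·6 + 11)/6 = 36/6 = 6
te_D = (10 + 4·14 + 24)/6 = 90/6 = 15

Forward pass:
ES_A = 0; EF_A = 4
ES_B = 4; EF_B = 4+10 = 14
ES_C = 4; EF_C = 4+6 = 10
ES_D = max(EF_B=14, EF_C=10) = 14; EF_D = 14+15 = 29
Expected project duration μ = 29 days. Critical path: A → B → D.

Backward pass:
LF_D = 29; LS_D = 29−15 = 14
LF_C = LS_D = 14; LS_C = 14−6 = 8
LF_B = LS_D = 14; LS_B = 14−10 = 4
LF_A = min(LS_B=4, LS_C=8) = 4; LS_A = 4−4 = 0
Slack_C = LS_C − ES_C = 8 − 4 = 4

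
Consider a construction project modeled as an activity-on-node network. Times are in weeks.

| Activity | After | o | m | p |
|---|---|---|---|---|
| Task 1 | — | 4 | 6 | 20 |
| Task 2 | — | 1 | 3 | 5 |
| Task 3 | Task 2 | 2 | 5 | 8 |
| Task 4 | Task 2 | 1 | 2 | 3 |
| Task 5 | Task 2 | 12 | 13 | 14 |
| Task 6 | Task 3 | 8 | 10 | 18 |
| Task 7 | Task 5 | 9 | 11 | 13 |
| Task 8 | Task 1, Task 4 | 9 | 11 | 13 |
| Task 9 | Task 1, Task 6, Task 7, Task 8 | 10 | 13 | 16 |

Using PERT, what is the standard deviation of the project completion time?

1.41 weeks

te_Task 1 = (4 + 4·6 + 20)/6 = 48/6 = 8; σ²_Task 1 = ((20−4)/6)² = 7.111
te_Task 2 = (1 + 4·3 + 5)/6 = 18/6 = 3; σ²_Task 2 = ((5−1)/6)² = 0.444
te_Task 3 = (2 + 4·5 + 8)/6 = 30/6 = 5; σ²_Task 3 = ((8−2)/6)² = 1.000
te_Task 4 = (1 + 4·2 + 3)/6 = 12/6 = 2; σ²_Task 4 = ((3−1)/6)² = 0.111
te_Task 5 = (12 + 4·13 + 14)/6 = 78/6 = 13; σ²_Task 5 = ((14−12)/6)² = 0.111
te_Task 6 = (8 + 4·10 + 18)/6 = 66/6 = 11; σ²_Task 6 = ((18−8)/6)² = 2.778
te_Task 7 = (9 + 4·11 + 13)/6 = 66/6 = 11; σ²_Task 7 = ((13−9)/6)² = 0.444
te_Task 8 = (9 + 4·11 + 13)/6 = 66/6 = 11; σ²_Task 8 = ((13−9)/6)² = 0.444
te_Task 9 = (10 + 4·13 + 16)/6 = 78/6 = 13; σ²_Task 9 = ((16−10)/6)² = 1.000

Forward pass:
ES_Task 1 = 0; EF_Task 1 = 8
ES_Task 2 = 0; EF_Task 2 = 3
ES_Task 3 = 3; EF_Task 3 = 3+5 = 8
ES_Task 4 = 3; EF_Task 4 = 3+2 = 5
ES_Task 5 = 3; EF_Task 5 = 3+13 = 16
ES_Task 6 = 8; EF_Task 6 = 8+11 = 19
ES_Task 7 = 16; EF_Task 7 = 16+11 = 27
ES_Task 8 = max(EF_Task 1=8, EF_Task 4=5) = 8; EF_Task 8 = 8+11 = 19
ES_Task 9 = max(EF_Task 1=8, EF_Task 6=19, EF_Task 7=27, EF_Task 8=19) = 27; EF_Task 9 = 27+13 = 40
Expected project duration μ = 40 weeks. Critical path: Task 2 → Task 5 → Task 7 → Task 9.

Variance along critical path = 0.444 + 0.111 + 0.444 + 1.000 = 2.000
σ = √2.000 = 1.414 weeks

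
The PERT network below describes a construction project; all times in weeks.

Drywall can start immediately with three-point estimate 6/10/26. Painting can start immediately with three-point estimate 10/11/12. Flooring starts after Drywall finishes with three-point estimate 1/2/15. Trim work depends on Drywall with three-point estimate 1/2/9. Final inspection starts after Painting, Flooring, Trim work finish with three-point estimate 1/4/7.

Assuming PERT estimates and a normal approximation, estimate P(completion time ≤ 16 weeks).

te_Drywall = (6 + 4·10 + 26)/6 = 72/6 = 12; σ²_Drywall = ((26−6)/6)² = 11.111
te_Painting = (10 + 4·11 + 12)/6 = 66/6 = 11; σ²_Painting = ((12−10)/6)² = 0.111
te_Flooring = (1 + 4·2 + 15)/6 = 24/6 = 4; σ²_Flooring = ((15−1)/6)² = 5.444
te_Trim work = (1 + 4·2 + 9)/6 = 18/6 = 3; σ²_Trim work = ((9−1)/6)² = 1.778
te_Final inspection = (1 + 4·4 + 7)/6 = 24/6 = 4; σ²_Final inspection = ((7−1)/6)² = 1.000

Forward pass:
ES_Drywall = 0; EF_Drywall = 12
ES_Painting = 0; EF_Painting = 11
ES_Flooring = 12; EF_Flooring = 12+4 = 16
ES_Trim work = 12; EF_Trim work = 12+3 = 15
ES_Final inspection = max(EF_Painting=11, EF_Flooring=16, EF_Trim work=15) = 16; EF_Final inspection = 16+4 = 20
Expected project duration μ = 20 weeks. Critical path: Drywall → Flooring → Final inspection.

Variance along critical path = 11.111 + 5.444 + 1.000 = 17.556; σ = √17.556 = 4.190 weeks.
Z = (16 − 20) / 4.190 = -0.955
P(T ≤ 16) = Φ(-0.955) ≈ 0.170

0.170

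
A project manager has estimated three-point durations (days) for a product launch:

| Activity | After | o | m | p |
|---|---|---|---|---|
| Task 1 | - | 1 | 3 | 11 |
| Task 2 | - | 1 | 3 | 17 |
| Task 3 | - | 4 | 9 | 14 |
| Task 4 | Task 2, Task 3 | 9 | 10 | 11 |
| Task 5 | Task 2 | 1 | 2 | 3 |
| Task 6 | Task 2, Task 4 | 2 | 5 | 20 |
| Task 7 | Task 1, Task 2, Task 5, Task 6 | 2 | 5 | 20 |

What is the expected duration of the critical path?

33 days

te_Task 1 = (1 + 4·3 + 11)/6 = 24/6 = 4
te_Task 2 = (1 + 4·3 + 17)/6 = 30/6 = 5
te_Task 3 = (4 + 4·9 + 14)/6 = 54/6 = 9
te_Task 4 = (9 + 4·10 + 11)/6 = 60/6 = 10
te_Task 5 = (1 + 4·2 + 3)/6 = 12/6 = 2
te_Task 6 = (2 + 4·5 + 20)/6 = 42/6 = 7
te_Task 7 = (2 + 4·5 + 20)/6 = 42/6 = 7

Forward pass:
ES_Task 1 = 0; EF_Task 1 = 4
ES_Task 2 = 0; EF_Task 2 = 5
ES_Task 3 = 0; EF_Task 3 = 9
ES_Task 4 = max(EF_Task 2=5, EF_Task 3=9) = 9; EF_Task 4 = 9+10 = 19
ES_Task 5 = 5; EF_Task 5 = 5+2 = 7
ES_Task 6 = max(EF_Task 2=5, EF_Task 4=19) = 19; EF_Task 6 = 19+7 = 26
ES_Task 7 = max(EF_Task 1=4, EF_Task 2=5, EF_Task 5=7, EF_Task 6=26) = 26; EF_Task 7 = 26+7 = 33
Expected project duration μ = 33 days. Critical path: Task 3 → Task 4 → Task 6 → Task 7.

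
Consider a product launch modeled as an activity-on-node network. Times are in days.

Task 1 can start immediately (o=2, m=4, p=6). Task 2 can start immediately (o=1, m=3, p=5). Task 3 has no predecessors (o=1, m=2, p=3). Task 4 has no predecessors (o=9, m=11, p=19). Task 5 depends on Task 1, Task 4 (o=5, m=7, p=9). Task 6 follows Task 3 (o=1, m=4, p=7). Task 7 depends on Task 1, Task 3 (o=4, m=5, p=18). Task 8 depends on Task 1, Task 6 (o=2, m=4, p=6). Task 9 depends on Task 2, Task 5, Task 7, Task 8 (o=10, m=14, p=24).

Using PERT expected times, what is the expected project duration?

te_Task 1 = (2 + 4·4 + 6)/6 = 24/6 = 4
te_Task 2 = (1 + 4·3 + 5)/6 = 18/6 = 3
te_Task 3 = (1 + 4·2 + 3)/6 = 12/6 = 2
te_Task 4 = (9 + 4·11 + 19)/6 = 72/6 = 12
te_Task 5 = (5 + 4·7 + 9)/6 = 42/6 = 7
te_Task 6 = (1 + 4·4 + 7)/6 = 24/6 = 4
te_Task 7 = (4 + 4·5 + 18)/6 = 42/6 = 7
te_Task 8 = (2 + 4·4 + 6)/6 = 24/6 = 4
te_Task 9 = (10 + 4·14 + 24)/6 = 90/6 = 15

Forward pass:
ES_Task 1 = 0; EF_Task 1 = 4
ES_Task 2 = 0; EF_Task 2 = 3
ES_Task 3 = 0; EF_Task 3 = 2
ES_Task 4 = 0; EF_Task 4 = 12
ES_Task 5 = max(EF_Task 1=4, EF_Task 4=12) = 12; EF_Task 5 = 12+7 = 19
ES_Task 6 = 2; EF_Task 6 = 2+4 = 6
ES_Task 7 = max(EF_Task 1=4, EF_Task 3=2) = 4; EF_Task 7 = 4+7 = 11
ES_Task 8 = max(EF_Task 1=4, EF_Task 6=6) = 6; EF_Task 8 = 6+4 = 10
ES_Task 9 = max(EF_Task 2=3, EF_Task 5=19, EF_Task 7=11, EF_Task 8=10) = 19; EF_Task 9 = 19+15 = 34
Expected project duration μ = 34 days. Critical path: Task 4 → Task 5 → Task 9.

34 days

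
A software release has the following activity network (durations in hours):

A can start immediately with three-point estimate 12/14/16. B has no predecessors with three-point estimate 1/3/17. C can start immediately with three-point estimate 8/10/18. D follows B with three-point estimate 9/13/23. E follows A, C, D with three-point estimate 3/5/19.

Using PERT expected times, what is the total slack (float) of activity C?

te_A = (12 + 4·14 + 16)/6 = 84/6 = 14
te_B = (1 + 4·3 + 17)/6 = 30/6 = 5
te_C = (8 + 4·10 + 18)/6 = 66/6 = 11
te_D = (9 + 4·13 + 23)/6 = 84/6 = 14
te_E = (3 + 4·5 + 19)/6 = 42/6 = 7

Forward pass:
ES_A = 0; EF_A = 14
ES_B = 0; EF_B = 5
ES_C = 0; EF_C = 11
ES_D = 5; EF_D = 5+14 = 19
ES_E = max(EF_A=14, EF_C=11, EF_D=19) = 19; EF_E = 19+7 = 26
Expected project duration μ = 26 hours. Critical path: B → D → E.

Backward pass:
LF_E = 26; LS_E = 26−7 = 19
LF_D = LS_E = 19; LS_D = 19−14 = 5
LF_C = LS_E = 19; LS_C = 19−11 = 8
LF_B = LS_D = 5; LS_B = 5−5 = 0
LF_A = LS_E = 19; LS_A = 19−14 = 5
Slack_C = LS_C − ES_C = 8 − 0 = 8

8 hours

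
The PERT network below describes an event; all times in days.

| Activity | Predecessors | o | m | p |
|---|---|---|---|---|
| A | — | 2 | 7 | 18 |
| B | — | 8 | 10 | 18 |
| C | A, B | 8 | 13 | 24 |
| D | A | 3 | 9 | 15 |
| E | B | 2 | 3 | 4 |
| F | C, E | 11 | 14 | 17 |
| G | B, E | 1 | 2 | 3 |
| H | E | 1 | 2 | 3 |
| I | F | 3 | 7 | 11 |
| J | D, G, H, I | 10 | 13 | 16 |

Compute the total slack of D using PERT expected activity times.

29 days

te_A = (2 + 4·7 + 18)/6 = 48/6 = 8
te_B = (8 + 4·10 + 18)/6 = 66/6 = 11
te_C = (8 + 4·13 + 24)/6 = 84/6 = 14
te_D = (3 + 4·9 + 15)/6 = 54/6 = 9
te_E = (2 + 4·3 + 4)/6 = 18/6 = 3
te_F = (11 + 4·14 + 17)/6 = 84/6 = 14
te_G = (1 + 4·2 + 3)/6 = 12/6 = 2
te_H = (1 + 4·2 + 3)/6 = 12/6 = 2
te_I = (3 + 4·7 + 11)/6 = 42/6 = 7
te_J = (10 + 4·13 + 16)/6 = 78/6 = 13

Forward pass:
ES_A = 0; EF_A = 8
ES_B = 0; EF_B = 11
ES_C = max(EF_A=8, EF_B=11) = 11; EF_C = 11+14 = 25
ES_D = 8; EF_D = 8+9 = 17
ES_E = 11; EF_E = 11+3 = 14
ES_F = max(EF_C=25, EF_E=14) = 25; EF_F = 25+14 = 39
ES_G = max(EF_B=11, EF_E=14) = 14; EF_G = 14+2 = 16
ES_H = 14; EF_H = 14+2 = 16
ES_I = 39; EF_I = 39+7 = 46
ES_J = max(EF_D=17, EF_G=16, EF_H=16, EF_I=46) = 46; EF_J = 46+13 = 59
Expected project duration μ = 59 days. Critical path: B → C → F → I → J.

Backward pass:
LF_J = 59; LS_J = 59−13 = 46
LF_I = LS_J = 46; LS_I = 46−7 = 39
LF_H = LS_J = 46; LS_H = 46−2 = 44
LF_G = LS_J = 46; LS_G = 46−2 = 44
LF_F = LS_I = 39; LS_F = 39−14 = 25
LF_E = min(LS_F=25, LS_G=44, LS_H=44) = 25; LS_E = 25−3 = 22
LF_D = LS_J = 46; LS_D = 46−9 = 37
LF_C = LS_F = 25; LS_C = 25−14 = 11
LF_B = min(LS_C=11, LS_E=22, LS_G=44) = 11; LS_B = 11−11 = 0
LF_A = min(LS_C=11, LS_D=37) = 11; LS_A = 11−8 = 3
Slack_D = LS_D − ES_D = 37 − 8 = 29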